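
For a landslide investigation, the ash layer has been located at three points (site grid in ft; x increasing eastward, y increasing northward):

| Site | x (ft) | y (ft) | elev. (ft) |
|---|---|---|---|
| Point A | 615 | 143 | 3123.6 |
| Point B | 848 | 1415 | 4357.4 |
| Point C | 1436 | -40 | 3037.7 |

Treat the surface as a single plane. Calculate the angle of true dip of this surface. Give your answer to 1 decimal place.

Two edge vectors: Point A→Point B = (233, 1272, 1233.8), Point A→Point C = (821, -183, -85.9).
Normal n = (Point A→Point B) × (Point A→Point C) = (116520.6, 1032964.5, -1086951).
So ∂z/∂x = −n_x/n_z = 0.10720 and ∂z/∂y = −n_y/n_z = 0.95033.
Gradient magnitude |∇z| = √(a² + b²) = √(0.01149 + 0.90313) = 0.95636.
True dip = arctan(0.95636) = 43.7°, dipping toward S (azimuth ≈ 186°).

43.7°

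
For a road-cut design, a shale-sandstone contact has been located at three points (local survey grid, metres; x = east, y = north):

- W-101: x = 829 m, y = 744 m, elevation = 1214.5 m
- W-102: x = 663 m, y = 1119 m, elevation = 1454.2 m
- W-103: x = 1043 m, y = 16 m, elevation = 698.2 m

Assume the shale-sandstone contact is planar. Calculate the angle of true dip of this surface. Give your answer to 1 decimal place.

Two edge vectors: W-101→W-102 = (-166, 375, 239.7), W-101→W-103 = (214, -728, -516.3).
Normal n = (W-101→W-102) × (W-101→W-103) = (-19110.9, -34410, 40598).
So ∂z/∂x = −n_x/n_z = 0.47074 and ∂z/∂y = −n_y/n_z = 0.84758.
Gradient magnitude |∇z| = √(a² + b²) = √(0.22159 + 0.71839) = 0.96953.
True dip = arctan(0.96953) = 44.1°, dipping toward SSW (azimuth ≈ 209°).

44.1°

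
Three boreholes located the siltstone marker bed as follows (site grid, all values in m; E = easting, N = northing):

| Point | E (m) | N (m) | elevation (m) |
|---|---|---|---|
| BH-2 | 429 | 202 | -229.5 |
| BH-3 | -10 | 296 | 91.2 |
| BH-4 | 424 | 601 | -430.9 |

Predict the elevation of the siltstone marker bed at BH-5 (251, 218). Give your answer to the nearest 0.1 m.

-88.1 m

Two edge vectors: BH-2→BH-3 = (-439, 94, 320.7), BH-2→BH-4 = (-5, 399, -201.4).
Normal n = (BH-2→BH-3) × (BH-2→BH-4) = (-146890.9, -90018.1, -174691).
So ∂z/∂E = −n_x/n_z = −0.84086 and ∂z/∂N = −n_y/n_z = −0.51530.
Intercept c from BH-2: -229.5 + 360.73 + 104.09 = 235.32.
At (251, 218): z = −211.1 − 112.3 + 235.32 = -88.1 m.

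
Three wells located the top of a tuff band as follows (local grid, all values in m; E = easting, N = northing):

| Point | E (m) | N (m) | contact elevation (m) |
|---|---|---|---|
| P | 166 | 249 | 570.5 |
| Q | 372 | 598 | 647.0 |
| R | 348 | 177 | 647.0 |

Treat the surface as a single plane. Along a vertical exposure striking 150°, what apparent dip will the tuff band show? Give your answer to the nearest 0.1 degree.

12.7°

Two edge vectors: P→Q = (206, 349, 76.5), P→R = (182, -72, 76.5).
Normal n = (P→Q) × (P→R) = (32206.5, -1836, -78350).
So ∂z/∂E = −n_x/n_z = 0.41106 and ∂z/∂N = −n_y/n_z = −0.02343.
Unit vector along 150° is (sin 150°, cos 150°) = (0.5000, -0.8660).
Slope in that direction = a·(0.5000) + b·(-0.8660) = 0.22582.
Apparent dip = arctan|0.22582| = 12.7° (true dip is 22.4°, so apparent ≤ true as expected).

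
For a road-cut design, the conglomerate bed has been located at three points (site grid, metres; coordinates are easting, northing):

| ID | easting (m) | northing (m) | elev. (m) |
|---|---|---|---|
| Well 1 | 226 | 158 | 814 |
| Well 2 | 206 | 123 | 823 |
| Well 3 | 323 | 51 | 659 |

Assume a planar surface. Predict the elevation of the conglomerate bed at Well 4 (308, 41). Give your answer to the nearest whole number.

672 m

Let the plane be z = a·easting + b·northing + c.
Well 2−Well 1: −20a − 35b = 9;  Well 3−Well 1: 97a − 107b = −155.
Solving gives a = −1.15411, b = 0.40235.
Then c = 814 − a·226 − b·158 = 1011.26.
At (308, 41): z = −355.5 + 16.5 + 1011.26 = 672.3 m.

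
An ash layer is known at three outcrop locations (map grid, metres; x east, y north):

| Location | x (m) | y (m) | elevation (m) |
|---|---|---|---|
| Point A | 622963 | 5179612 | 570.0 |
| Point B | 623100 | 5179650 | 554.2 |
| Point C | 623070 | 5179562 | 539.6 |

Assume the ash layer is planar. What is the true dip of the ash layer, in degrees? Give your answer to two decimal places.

Two edge vectors: Point A→Point B = (137, 38, -15.8), Point A→Point C = (107, -50, -30.4).
Normal n = (Point A→Point B) × (Point A→Point C) = (-1945.2, 2474.2, -10916).
So ∂z/∂x = −n_x/n_z = −0.17820 and ∂z/∂y = −n_y/n_z = 0.22666.
Gradient magnitude |∇z| = √(a² + b²) = √(0.03175 + 0.05137) = 0.28832.
True dip = arctan(0.28832) = 16.08°, dipping toward SE (azimuth ≈ 142°).

16.08°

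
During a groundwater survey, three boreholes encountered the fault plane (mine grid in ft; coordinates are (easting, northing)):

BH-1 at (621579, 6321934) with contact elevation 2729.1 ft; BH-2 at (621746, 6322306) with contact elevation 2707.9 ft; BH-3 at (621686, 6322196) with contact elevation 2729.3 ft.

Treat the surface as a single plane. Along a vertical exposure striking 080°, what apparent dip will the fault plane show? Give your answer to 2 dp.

Let the plane be z = a·E + b·N + c.
BH-2−BH-1: 167a + 372b = −21.2;  BH-3−BH-1: 107a + 262b = 0.2.
Solving gives a = −1.42501, b = 0.58273.
Unit vector along 080° is (sin 80°, cos 80°) = (0.9848, 0.1736).
Slope in that direction = a·(0.9848) + b·(0.1736) = −1.30217.
Apparent dip = arctan|1.30217| = 52.48° (true dip is 57.0°, so apparent ≤ true as expected).

52.48°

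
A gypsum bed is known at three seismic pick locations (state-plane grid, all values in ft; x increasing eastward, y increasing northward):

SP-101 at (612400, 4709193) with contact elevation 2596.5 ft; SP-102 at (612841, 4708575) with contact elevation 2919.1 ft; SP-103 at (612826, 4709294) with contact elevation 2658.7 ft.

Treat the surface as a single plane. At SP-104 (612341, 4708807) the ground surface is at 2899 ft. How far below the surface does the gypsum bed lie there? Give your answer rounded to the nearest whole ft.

178 ft

Let the plane be z = a·x + b·y + c.
SP-102−SP-101: 441a − 618b = 322.6;  SP-103−SP-101: 426a + 101b = 62.2.
Solving gives a = 0.23073464, b = −0.35735602.
Then c = 2596.5 − a·612400 − b·4709193 = 1544153.08.
At (612341, 4708807): z_contact = 141288.3 − 1682720.5 + 1544153.08 = 2720.8 ft.
Depth below ground = 2899 − 2720.8 = 178 ft.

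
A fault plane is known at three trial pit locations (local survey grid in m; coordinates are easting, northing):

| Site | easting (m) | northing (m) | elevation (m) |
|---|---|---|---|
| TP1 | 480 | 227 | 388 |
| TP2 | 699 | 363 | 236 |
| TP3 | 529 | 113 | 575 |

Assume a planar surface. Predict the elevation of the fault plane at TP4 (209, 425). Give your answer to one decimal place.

Let the plane be z = a·easting + b·northing + c.
TP2−TP1: 219a + 136b = −152;  TP3−TP1: 49a − 114b = 187.
Solving gives a = 0.25621, b = −1.53022.
Then c = 388 − a·480 − b·227 = 612.38.
At (209, 425): z = 53.5 − 650.3 + 612.38 = 15.6 m.

15.6 m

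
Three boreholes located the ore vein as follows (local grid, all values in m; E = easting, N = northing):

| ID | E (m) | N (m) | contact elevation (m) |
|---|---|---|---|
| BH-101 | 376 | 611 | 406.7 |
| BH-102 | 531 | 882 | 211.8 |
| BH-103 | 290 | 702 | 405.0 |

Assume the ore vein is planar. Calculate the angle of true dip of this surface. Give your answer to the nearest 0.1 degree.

Let the plane be z = a·E + b·N + c.
BH-102−BH-101: 155a + 271b = −194.9;  BH-103−BH-101: −86a + 91b = −1.7.
Solving gives a = −0.46177, b = −0.45508.
Gradient magnitude |∇z| = √(a² + b²) = √(0.21323 + 0.20710) = 0.64832.
True dip = arctan(0.64832) = 33.0°, dipping toward NE (azimuth ≈ 045°).

33.0°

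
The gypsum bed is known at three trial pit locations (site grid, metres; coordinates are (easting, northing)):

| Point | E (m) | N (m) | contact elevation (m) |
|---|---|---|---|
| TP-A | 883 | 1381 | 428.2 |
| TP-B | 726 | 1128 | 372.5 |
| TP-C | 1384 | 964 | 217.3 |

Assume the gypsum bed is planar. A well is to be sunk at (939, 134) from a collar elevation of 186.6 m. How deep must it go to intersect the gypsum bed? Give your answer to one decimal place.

163.0 m

Let the plane be z = a·E + b·N + c.
TP-B−TP-A: −157a − 253b = −55.7;  TP-C−TP-A: 501a − 417b = −210.9.
Solving gives a = −0.156750, b = 0.317430.
Then c = 428.2 − a·883 − b·1381 = 128.24.
At (939, 134): z_contact = −147.19 + 42.54 + 128.24 = 23.59 m.
Depth below ground = 186.6 − 23.59 = 163.0 m.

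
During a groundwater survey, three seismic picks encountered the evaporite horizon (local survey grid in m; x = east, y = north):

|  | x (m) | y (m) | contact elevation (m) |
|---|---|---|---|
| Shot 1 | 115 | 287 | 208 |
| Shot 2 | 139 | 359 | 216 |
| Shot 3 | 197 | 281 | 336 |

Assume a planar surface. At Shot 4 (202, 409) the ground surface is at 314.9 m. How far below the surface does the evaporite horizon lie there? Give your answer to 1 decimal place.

22.4 m

Two edge vectors: Shot 1→Shot 2 = (24, 72, 8), Shot 1→Shot 3 = (82, -6, 128).
Normal n = (Shot 1→Shot 2) × (Shot 1→Shot 3) = (9264, -2416, -6048).
So ∂z/∂x = −n_x/n_z = 1.53175 and ∂z/∂y = −n_y/n_z = −0.39947.
Intercept c from Shot 1: 208 − 176.15 + 114.65 = 146.50.
At (202, 409): z_contact = 309.41 − 163.38 + 146.50 = 292.53 m.
Depth below ground = 314.9 − 292.53 = 22.4 m.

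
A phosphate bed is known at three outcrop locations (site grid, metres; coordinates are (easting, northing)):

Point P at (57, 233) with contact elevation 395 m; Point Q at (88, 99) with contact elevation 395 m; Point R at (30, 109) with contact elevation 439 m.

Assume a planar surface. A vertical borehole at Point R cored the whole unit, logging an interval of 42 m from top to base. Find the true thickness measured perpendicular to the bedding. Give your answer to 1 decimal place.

32.6 m

Two edge vectors: Point P→Point Q = (31, -134, 0), Point P→Point R = (-27, -124, 44).
Normal n = (Point P→Point Q) × (Point P→Point R) = (-5896, -1364, -7462).
So ∂z/∂E = −n_x/n_z = −0.79014 and ∂z/∂N = −n_y/n_z = −0.18279.
|∇z| = √(a²+b²) = 0.81101, so dip δ = arctan(0.81101) = 39.04°.
True thickness = vertical thickness × cos δ = 42 × cos 39.04° = 32.6 m.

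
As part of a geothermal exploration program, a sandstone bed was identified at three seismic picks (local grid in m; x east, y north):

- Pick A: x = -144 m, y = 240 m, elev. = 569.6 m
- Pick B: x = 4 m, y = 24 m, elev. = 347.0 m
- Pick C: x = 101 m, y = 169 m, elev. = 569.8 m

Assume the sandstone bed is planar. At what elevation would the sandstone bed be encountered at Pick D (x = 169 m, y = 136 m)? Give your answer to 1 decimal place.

Let the plane be z = a·x + b·y + c.
Pick B−Pick A: 148a − 216b = −222.6;  Pick C−Pick A: 245a − 71b = 0.2.
Solving gives a = 0.37366, b = 1.28658.
Then c = 569.6 − a·-144 − b·240 = 314.63.
At (169, 136): z = 63.1 + 175.0 + 314.63 = 552.8 m.

552.8 m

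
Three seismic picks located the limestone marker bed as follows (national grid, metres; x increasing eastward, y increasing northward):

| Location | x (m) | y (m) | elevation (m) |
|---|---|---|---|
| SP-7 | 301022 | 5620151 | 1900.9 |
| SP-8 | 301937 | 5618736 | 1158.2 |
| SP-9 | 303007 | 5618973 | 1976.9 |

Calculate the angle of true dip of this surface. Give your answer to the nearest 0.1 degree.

Let the plane be z = a·x + b·y + c.
SP-8−SP-7: 915a − 1415b = −742.7;  SP-9−SP-7: 1985a − 1178b = 76.
Solving gives a = 0.56759, b = 0.89190.
Gradient magnitude |∇z| = √(a² + b²) = √(0.32216 + 0.79549) = 1.05719.
True dip = arctan(1.05719) = 46.6°, dipping toward SSW (azimuth ≈ 212°).

46.6°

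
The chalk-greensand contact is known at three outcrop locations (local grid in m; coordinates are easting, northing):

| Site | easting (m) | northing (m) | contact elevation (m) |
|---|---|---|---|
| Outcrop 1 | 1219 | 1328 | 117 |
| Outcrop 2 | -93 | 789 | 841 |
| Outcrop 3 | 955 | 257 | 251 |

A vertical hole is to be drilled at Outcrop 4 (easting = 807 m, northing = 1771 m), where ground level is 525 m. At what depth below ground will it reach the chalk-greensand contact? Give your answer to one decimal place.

173.2 m

Two edge vectors: Outcrop 1→Outcrop 2 = (-1312, -539, 724), Outcrop 1→Outcrop 3 = (-264, -1071, 134).
Normal n = (Outcrop 1→Outcrop 2) × (Outcrop 1→Outcrop 3) = (703178, -15328, 1262856).
So ∂z/∂easting = −n_x/n_z = −0.556816 and ∂z/∂northing = −n_y/n_z = 0.012138.
Intercept c from Outcrop 1: 117 + 678.76 − 16.12 = 779.64.
At (807, 1771): z_contact = −449.35 + 21.50 + 779.64 = 351.78 m.
Depth below ground = 525 − 351.78 = 173.2 m.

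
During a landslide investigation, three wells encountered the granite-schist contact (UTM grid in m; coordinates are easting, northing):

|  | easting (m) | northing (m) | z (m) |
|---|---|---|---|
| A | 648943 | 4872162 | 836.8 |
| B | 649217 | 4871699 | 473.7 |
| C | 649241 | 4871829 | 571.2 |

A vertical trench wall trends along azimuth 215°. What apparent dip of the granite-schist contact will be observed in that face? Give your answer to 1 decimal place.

Let the plane be z = a·easting + b·northing + c.
B−A: 274a − 463b = −363.1;  C−A: 298a − 333b = −265.6.
Solving gives a = −0.04409, b = 0.75814.
Unit vector along 215° is (sin 215°, cos 215°) = (-0.5736, -0.8192).
Slope in that direction = a·(-0.5736) + b·(-0.8192) = −0.59574.
Apparent dip = arctan|0.59574| = 30.8° (true dip is 37.2°, so apparent ≤ true as expected).

30.8°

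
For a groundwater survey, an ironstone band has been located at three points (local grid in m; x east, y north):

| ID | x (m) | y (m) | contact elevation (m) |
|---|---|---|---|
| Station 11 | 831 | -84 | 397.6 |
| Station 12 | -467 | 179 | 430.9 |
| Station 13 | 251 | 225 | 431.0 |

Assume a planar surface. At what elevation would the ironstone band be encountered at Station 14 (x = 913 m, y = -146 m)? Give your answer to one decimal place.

Let the plane be z = a·x + b·y + c.
Station 12−Station 11: −1298a + 263b = 33.3;  Station 13−Station 11: −580a + 309b = 33.4.
Solving gives a = −0.00606, b = 0.09672.
Then c = 397.6 − a·831 − b·-84 = 410.76.
At (913, -146): z = −5.5 − 14.1 + 410.76 = 391.1 m.

391.1 m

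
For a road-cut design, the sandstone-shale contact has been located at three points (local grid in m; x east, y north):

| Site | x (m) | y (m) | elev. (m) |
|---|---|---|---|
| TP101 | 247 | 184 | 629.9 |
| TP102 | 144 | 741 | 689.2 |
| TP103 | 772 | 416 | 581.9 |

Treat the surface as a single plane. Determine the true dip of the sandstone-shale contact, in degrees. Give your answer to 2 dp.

8.67°

Let the plane be z = a·x + b·y + c.
TP102−TP101: −103a + 557b = 59.3;  TP103−TP101: 525a + 232b = −48.
Solving gives a = −0.12801, b = 0.08279.
Gradient magnitude |∇z| = √(a² + b²) = √(0.01639 + 0.00685) = 0.15245.
True dip = arctan(0.15245) = 8.67°, dipping toward ESE (azimuth ≈ 123°).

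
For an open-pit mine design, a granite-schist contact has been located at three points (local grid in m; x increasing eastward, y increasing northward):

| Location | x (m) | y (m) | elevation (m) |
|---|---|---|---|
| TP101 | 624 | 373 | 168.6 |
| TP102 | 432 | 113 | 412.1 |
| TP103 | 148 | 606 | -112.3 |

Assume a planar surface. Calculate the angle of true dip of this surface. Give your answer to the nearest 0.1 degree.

45.4°

Two edge vectors: TP101→TP102 = (-192, -260, 243.5), TP101→TP103 = (-476, 233, -280.9).
Normal n = (TP101→TP102) × (TP101→TP103) = (16298.5, -169838.8, -168496).
So ∂z/∂x = −n_x/n_z = 0.09673 and ∂z/∂y = −n_y/n_z = −1.00797.
Gradient magnitude |∇z| = √(a² + b²) = √(0.00936 + 1.01600) = 1.01260.
True dip = arctan(1.01260) = 45.4°, dipping toward N (azimuth ≈ 355°).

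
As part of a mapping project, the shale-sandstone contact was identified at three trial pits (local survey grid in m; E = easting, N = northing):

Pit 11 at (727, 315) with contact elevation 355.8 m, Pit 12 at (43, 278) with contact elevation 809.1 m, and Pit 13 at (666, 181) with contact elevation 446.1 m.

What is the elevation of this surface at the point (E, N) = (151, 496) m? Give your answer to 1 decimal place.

Two edge vectors: Pit 11→Pit 12 = (-684, -37, 453.3), Pit 11→Pit 13 = (-61, -134, 90.3).
Normal n = (Pit 11→Pit 12) × (Pit 11→Pit 13) = (57401.1, 34113.9, 89399).
So ∂z/∂E = −n_x/n_z = −0.64208 and ∂z/∂N = −n_y/n_z = −0.38159.
Intercept c from Pit 11: 355.8 + 466.79 + 120.20 = 942.79.
At (151, 496): z = −97.0 − 189.3 + 942.79 = 656.6 m.

656.6 m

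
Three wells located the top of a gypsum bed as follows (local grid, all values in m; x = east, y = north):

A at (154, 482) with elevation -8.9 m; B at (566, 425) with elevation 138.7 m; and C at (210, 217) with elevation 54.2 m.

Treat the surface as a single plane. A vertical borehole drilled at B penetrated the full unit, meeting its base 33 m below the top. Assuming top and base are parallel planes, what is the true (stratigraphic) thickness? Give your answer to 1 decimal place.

30.9 m

Let the plane be z = a·x + b·y + c.
B−A: 412a − 57b = 147.6;  C−A: 56a − 265b = 63.1.
Solving gives a = 0.33511, b = −0.16730.
|∇z| = √(a²+b²) = 0.37455, so dip δ = arctan(0.37455) = 20.53°.
True thickness = vertical thickness × cos δ = 33 × cos 20.53° = 30.9 m.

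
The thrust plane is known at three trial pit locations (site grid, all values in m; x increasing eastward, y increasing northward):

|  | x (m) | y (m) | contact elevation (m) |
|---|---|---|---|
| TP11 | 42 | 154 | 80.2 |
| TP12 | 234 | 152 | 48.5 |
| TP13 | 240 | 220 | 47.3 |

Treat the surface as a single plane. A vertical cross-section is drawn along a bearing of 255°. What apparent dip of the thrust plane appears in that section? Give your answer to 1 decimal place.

9.1°

Let the plane be z = a·x + b·y + c.
TP12−TP11: 192a − 2b = −31.7;  TP13−TP11: 198a + 66b = −32.9.
Solving gives a = −0.16514, b = −0.00308.
Unit vector along 255° is (sin 255°, cos 255°) = (-0.9659, -0.2588).
Slope in that direction = a·(-0.9659) + b·(-0.2588) = 0.16031.
Apparent dip = arctan|0.16031| = 9.1° (true dip is 9.4°, so apparent ≤ true as expected).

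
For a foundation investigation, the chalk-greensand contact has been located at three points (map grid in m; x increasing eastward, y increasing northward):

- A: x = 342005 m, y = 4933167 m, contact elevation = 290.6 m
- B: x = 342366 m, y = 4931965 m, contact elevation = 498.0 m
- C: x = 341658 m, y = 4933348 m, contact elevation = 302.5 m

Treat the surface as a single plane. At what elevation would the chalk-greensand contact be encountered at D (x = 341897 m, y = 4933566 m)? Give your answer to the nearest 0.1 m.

220.0 m

Let the plane be z = a·x + b·y + c.
B−A: 361a − 1202b = 207.4;  C−A: −347a + 181b = 11.9.
Solving gives a = −0.147385239, b = −0.216810375.
Then c = 290.6 − a·342005 − b·4933167 = 1120258.88.
At (341897, 4933566): z = −50390.6 − 1069648.3 + 1120258.88 = 220.0 m.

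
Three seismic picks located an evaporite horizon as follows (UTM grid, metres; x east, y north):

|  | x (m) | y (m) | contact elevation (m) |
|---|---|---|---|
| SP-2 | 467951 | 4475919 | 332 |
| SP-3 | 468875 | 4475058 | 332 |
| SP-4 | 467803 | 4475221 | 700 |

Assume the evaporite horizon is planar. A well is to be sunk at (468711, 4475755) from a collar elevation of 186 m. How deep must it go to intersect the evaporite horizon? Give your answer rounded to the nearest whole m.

Let the plane be z = a·x + b·y + c.
SP-3−SP-2: 924a − 861b = 0;  SP-4−SP-2: −148a − 698b = 368.
Solving gives a = −0.41022295, b = −0.44023926.
Then c = 332 − a·467951 − b·4475919 = 2162771.51.
At (468711, 4475755): z_contact = −192276.0 − 1970403.1 + 2162771.51 = 92.4 m.
Depth below ground = 186 − 92.4 = 94 m.

94 m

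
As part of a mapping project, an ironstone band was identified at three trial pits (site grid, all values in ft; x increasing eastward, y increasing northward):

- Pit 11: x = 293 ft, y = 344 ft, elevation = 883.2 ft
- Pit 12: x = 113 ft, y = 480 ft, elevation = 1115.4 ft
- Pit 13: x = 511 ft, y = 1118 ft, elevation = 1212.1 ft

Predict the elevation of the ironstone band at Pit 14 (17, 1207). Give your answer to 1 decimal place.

1664.6 ft

Let the plane be z = a·x + b·y + c.
Pit 12−Pit 11: −180a + 136b = 232.2;  Pit 13−Pit 11: 218a + 774b = 328.9.
Solving gives a = −0.798923, b = 0.649955.
Then c = 883.2 − a·293 − b·344 = 893.70.
At (17, 1207): z = −13.6 + 784.5 + 893.70 = 1664.6 ft.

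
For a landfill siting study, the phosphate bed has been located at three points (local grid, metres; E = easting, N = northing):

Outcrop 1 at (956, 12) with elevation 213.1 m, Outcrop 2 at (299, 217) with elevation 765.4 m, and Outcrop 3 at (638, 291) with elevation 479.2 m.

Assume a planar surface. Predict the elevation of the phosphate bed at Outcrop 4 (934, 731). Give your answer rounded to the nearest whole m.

Two edge vectors: Outcrop 1→Outcrop 2 = (-657, 205, 552.3), Outcrop 1→Outcrop 3 = (-318, 279, 266.1).
Normal n = (Outcrop 1→Outcrop 2) × (Outcrop 1→Outcrop 3) = (-99541.2, -803.7, -118113).
So ∂z/∂E = −n_x/n_z = −0.84276 and ∂z/∂N = −n_y/n_z = −0.00680.
Intercept c from Outcrop 1: 213.1 + 805.68 + 0.08 = 1018.86.
At (934, 731): z = −787.1 − 5.0 + 1018.86 = 226.7 m.

227 m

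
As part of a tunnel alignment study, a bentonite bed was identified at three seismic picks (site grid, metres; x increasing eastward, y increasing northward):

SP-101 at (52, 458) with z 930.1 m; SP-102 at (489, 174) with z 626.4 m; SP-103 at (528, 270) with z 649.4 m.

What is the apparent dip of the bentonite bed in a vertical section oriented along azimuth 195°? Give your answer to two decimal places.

16.09°

Two edge vectors: SP-101→SP-102 = (437, -284, -303.7), SP-101→SP-103 = (476, -188, -280.7).
Normal n = (SP-101→SP-102) × (SP-101→SP-103) = (22623.2, -21895.3, 53028).
So ∂z/∂x = −n_x/n_z = −0.42663 and ∂z/∂y = −n_y/n_z = 0.41290.
Unit vector along 195° is (sin 195°, cos 195°) = (-0.2588, -0.9659).
Slope in that direction = a·(-0.2588) + b·(-0.9659) = −0.28841.
Apparent dip = arctan|0.28841| = 16.09° (true dip is 30.7°, so apparent ≤ true as expected).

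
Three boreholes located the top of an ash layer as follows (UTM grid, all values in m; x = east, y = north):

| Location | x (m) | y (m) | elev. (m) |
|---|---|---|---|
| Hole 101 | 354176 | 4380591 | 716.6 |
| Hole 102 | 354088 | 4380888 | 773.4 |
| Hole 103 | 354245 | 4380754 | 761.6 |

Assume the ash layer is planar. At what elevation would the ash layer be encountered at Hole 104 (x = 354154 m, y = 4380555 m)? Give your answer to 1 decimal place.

Two edge vectors: Hole 101→Hole 102 = (-88, 297, 56.8), Hole 101→Hole 103 = (69, 163, 45).
Normal n = (Hole 101→Hole 102) × (Hole 101→Hole 103) = (4106.6, 7879.2, -34837).
So ∂z/∂x = −n_x/n_z = 0.117880415 and ∂z/∂y = −n_y/n_z = 0.226173321.
Intercept c from Hole 101: 716.6 − 41750.41 − 990772.82 = −1031806.63.
At (354154, 4380555): z = 41747.8 + 990764.7 − 1031806.63 = 705.9 m.

705.9 m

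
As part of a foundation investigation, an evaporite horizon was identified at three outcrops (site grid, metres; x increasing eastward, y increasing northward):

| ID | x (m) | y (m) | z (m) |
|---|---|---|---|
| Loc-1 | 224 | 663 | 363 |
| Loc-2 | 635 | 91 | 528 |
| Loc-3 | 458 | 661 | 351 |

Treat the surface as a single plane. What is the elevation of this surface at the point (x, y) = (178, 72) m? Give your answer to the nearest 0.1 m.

558.9 m

Two edge vectors: Loc-1→Loc-2 = (411, -572, 165), Loc-1→Loc-3 = (234, -2, -12).
Normal n = (Loc-1→Loc-2) × (Loc-1→Loc-3) = (7194, 43542, 133026).
So ∂z/∂x = −n_x/n_z = −0.05408 and ∂z/∂y = −n_y/n_z = −0.32732.
Intercept c from Loc-1: 363 + 12.11 + 217.01 = 592.13.
At (178, 72): z = −9.6 − 23.6 + 592.13 = 558.9 m.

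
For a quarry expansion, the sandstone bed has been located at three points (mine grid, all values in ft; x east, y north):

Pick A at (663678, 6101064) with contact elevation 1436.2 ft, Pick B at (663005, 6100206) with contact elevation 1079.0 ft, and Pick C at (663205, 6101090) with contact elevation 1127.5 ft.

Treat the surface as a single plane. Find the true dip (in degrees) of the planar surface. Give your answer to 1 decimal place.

33.2°

Let the plane be z = a·x + b·y + c.
Pick B−Pick A: −673a − 858b = −357.2;  Pick C−Pick A: −473a + 26b = −308.7.
Solving gives a = 0.64760, b = −0.09165.
Gradient magnitude |∇z| = √(a² + b²) = √(0.41939 + 0.00840) = 0.65406.
True dip = arctan(0.65406) = 33.2°, dipping toward W (azimuth ≈ 278°).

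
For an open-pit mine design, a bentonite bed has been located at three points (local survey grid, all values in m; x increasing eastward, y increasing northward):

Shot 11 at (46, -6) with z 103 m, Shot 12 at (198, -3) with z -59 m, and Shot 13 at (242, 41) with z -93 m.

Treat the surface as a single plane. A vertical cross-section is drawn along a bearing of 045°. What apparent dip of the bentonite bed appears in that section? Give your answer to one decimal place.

28.7°

Two edge vectors: Shot 11→Shot 12 = (152, 3, -162), Shot 11→Shot 13 = (196, 47, -196).
Normal n = (Shot 11→Shot 12) × (Shot 11→Shot 13) = (7026, -1960, 6556).
So ∂z/∂x = −n_x/n_z = −1.07169 and ∂z/∂y = −n_y/n_z = 0.29896.
Unit vector along 045° is (sin 45°, cos 45°) = (0.7071, 0.7071).
Slope in that direction = a·(0.7071) + b·(0.7071) = −0.54640.
Apparent dip = arctan|0.54640| = 28.7° (true dip is 48.1°, so apparent ≤ true as expected).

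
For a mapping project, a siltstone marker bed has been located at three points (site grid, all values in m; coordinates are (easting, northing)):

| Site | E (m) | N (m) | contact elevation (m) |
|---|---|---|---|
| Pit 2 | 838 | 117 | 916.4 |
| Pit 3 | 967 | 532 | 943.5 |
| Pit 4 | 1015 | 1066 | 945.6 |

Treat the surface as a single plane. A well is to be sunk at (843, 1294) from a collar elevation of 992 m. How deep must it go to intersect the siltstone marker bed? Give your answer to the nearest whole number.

99 m

Let the plane be z = a·E + b·N + c.
Pit 3−Pit 2: 129a + 415b = 27.1;  Pit 4−Pit 2: 177a + 949b = 29.2.
Solving gives a = 0.27774, b = −0.02103.
Then c = 916.4 − a·838 − b·117 = 686.11.
At (843, 1294): z_contact = 234.1 − 27.2 + 686.11 = 893.0 m.
Depth below ground = 992 − 893.0 = 99 m.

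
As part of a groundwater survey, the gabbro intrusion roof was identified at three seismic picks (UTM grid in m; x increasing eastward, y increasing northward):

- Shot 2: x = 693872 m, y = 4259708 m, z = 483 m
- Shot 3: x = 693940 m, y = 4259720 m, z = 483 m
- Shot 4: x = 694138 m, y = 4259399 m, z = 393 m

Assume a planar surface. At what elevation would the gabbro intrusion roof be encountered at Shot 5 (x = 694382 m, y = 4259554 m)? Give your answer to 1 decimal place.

421.3 m

Let the plane be z = a·x + b·y + c.
Shot 3−Shot 2: 68a + 12b = 0;  Shot 4−Shot 2: 266a − 309b = −90.
Solving gives a = −0.044620724, b = 0.252850768.
Then c = 483 − a·693872 − b·4259708 = −1045626.37.
At (694382, 4259554): z = −30983.8 + 1077031.5 − 1045626.37 = 421.3 m.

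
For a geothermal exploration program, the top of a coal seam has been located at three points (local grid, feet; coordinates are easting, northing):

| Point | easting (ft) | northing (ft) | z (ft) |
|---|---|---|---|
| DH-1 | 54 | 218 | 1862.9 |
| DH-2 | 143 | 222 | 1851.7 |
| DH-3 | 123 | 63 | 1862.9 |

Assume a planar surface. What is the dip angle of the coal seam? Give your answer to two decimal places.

Two edge vectors: DH-1→DH-2 = (89, 4, -11.2), DH-1→DH-3 = (69, -155, 0).
Normal n = (DH-1→DH-2) × (DH-1→DH-3) = (-1736, -772.8, -14071).
So ∂z/∂easting = −n_x/n_z = −0.12337 and ∂z/∂northing = −n_y/n_z = −0.05492.
Gradient magnitude |∇z| = √(a² + b²) = √(0.01522 + 0.00302) = 0.13505.
True dip = arctan(0.13505) = 7.69°, dipping toward ENE (azimuth ≈ 066°).

7.69°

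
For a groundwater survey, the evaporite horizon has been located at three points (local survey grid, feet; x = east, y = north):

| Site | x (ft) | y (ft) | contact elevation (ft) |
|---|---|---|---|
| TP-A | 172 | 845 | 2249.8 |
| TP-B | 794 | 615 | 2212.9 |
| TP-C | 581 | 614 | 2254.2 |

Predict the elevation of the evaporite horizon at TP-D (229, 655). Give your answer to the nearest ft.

2307 ft

Let the plane be z = a·x + b·y + c.
TP-B−TP-A: 622a − 230b = −36.9;  TP-C−TP-A: 409a − 231b = 4.4.
Solving gives a = −0.19221, b = −0.35937.
Then c = 2249.8 − a·172 − b·845 = 2586.52.
At (229, 655): z = −44.0 − 235.4 + 2586.52 = 2307.1 ft.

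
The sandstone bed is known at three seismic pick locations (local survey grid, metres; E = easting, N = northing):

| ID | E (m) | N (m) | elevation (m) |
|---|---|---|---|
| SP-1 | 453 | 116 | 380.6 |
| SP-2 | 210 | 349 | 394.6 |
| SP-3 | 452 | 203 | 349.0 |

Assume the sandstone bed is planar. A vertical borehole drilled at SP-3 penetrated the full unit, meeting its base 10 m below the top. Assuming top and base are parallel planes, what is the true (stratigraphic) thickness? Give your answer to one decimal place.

8.8 m

Let the plane be z = a·E + b·N + c.
SP-2−SP-1: −243a + 233b = 14;  SP-3−SP-1: −1a + 87b = −31.6.
Solving gives a = −0.41041, b = −0.36794.
|∇z| = √(a²+b²) = 0.55119, so dip δ = arctan(0.55119) = 28.86°.
True thickness = vertical thickness × cos δ = 10 × cos 28.86° = 8.8 m.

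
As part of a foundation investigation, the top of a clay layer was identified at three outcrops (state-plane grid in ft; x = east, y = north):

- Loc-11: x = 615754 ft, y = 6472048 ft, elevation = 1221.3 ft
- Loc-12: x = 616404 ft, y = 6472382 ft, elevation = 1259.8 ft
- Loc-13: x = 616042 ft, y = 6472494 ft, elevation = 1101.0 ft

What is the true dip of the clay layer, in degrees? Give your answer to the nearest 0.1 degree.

Let the plane be z = a·x + b·y + c.
Loc-12−Loc-11: 650a + 334b = 38.5;  Loc-13−Loc-11: 288a + 446b = −120.3.
Solving gives a = 0.29607, b = −0.46092.
Gradient magnitude |∇z| = √(a² + b²) = √(0.08766 + 0.21244) = 0.54781.
True dip = arctan(0.54781) = 28.7°, dipping toward NNW (azimuth ≈ 327°).

28.7°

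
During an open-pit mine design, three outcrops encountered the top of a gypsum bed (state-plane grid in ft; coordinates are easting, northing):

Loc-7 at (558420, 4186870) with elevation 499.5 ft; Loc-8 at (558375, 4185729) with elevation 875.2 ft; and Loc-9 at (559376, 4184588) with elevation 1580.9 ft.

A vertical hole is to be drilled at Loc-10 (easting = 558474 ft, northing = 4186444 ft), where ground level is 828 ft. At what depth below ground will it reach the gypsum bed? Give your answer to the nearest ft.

166 ft

Let the plane be z = a·easting + b·northing + c.
Loc-8−Loc-7: −45a − 1141b = 375.7;  Loc-9−Loc-7: 956a − 2282b = 1081.4.
Solving gives a = 0.31548757, b = −0.34171511.
Then c = 499.5 − a·558420 − b·4186870 = 1255041.67.
At (558474, 4186444): z_contact = 176191.6 − 1430571.2 + 1255041.67 = 662.1 ft.
Depth below ground = 828 − 662.1 = 166 ft.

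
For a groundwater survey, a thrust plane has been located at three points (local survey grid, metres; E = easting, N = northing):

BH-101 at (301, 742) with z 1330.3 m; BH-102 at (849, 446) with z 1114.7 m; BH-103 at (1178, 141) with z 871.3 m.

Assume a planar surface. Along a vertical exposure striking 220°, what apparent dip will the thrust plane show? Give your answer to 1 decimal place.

36.6°

Let the plane be z = a·E + b·N + c.
BH-102−BH-101: 548a − 296b = −215.6;  BH-103−BH-101: 877a − 601b = −459.
Solving gives a = 0.09015, b = 0.89527.
Unit vector along 220° is (sin 220°, cos 220°) = (-0.6428, -0.7660).
Slope in that direction = a·(-0.6428) + b·(-0.7660) = −0.74377.
Apparent dip = arctan|0.74377| = 36.6° (true dip is 42.0°, so apparent ≤ true as expected).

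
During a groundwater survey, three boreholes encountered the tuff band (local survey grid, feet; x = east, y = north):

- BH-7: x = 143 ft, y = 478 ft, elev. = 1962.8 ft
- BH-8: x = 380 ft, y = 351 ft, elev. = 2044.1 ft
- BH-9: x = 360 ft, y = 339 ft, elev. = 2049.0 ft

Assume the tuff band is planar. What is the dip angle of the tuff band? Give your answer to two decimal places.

Two edge vectors: BH-7→BH-8 = (237, -127, 81.3), BH-7→BH-9 = (217, -139, 86.2).
Normal n = (BH-7→BH-8) × (BH-7→BH-9) = (353.3, -2787.3, -5384).
So ∂z/∂x = −n_x/n_z = 0.06562 and ∂z/∂y = −n_y/n_z = −0.51770.
Gradient magnitude |∇z| = √(a² + b²) = √(0.00431 + 0.26801) = 0.52184.
True dip = arctan(0.52184) = 27.56°, dipping toward N (azimuth ≈ 353°).

27.56°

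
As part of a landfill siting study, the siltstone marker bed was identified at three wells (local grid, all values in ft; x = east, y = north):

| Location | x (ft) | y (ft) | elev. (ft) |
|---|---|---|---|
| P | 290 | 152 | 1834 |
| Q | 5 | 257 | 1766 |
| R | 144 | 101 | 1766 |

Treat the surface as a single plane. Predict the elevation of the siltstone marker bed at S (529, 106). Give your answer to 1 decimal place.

1904.3 ft

Let the plane be z = a·x + b·y + c.
Q−P: −285a + 105b = −68;  R−P: −146a − 51b = −68.
Solving gives a = 0.35520, b = 0.31649.
Then c = 1834 − a·290 − b·152 = 1682.89.
At (529, 106): z = 187.9 + 33.5 + 1682.89 = 1904.3 ft.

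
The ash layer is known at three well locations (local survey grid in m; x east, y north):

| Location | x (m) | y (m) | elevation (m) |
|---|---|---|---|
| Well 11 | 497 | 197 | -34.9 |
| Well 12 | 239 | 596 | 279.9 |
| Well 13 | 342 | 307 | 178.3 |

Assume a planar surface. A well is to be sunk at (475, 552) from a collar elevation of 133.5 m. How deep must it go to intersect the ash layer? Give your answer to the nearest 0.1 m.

201.1 m

Let the plane be z = a·x + b·y + c.
Well 12−Well 11: −258a + 399b = 314.8;  Well 13−Well 11: −155a + 110b = 213.2.
Solving gives a = −1.50721, b = −0.18561.
Then c = -34.9 − a·497 − b·197 = 750.75.
At (475, 552): z_contact = −715.92 − 102.46 + 750.75 = -67.63 m.
Depth below ground = 133.5 − (-67.63) = 201.1 m.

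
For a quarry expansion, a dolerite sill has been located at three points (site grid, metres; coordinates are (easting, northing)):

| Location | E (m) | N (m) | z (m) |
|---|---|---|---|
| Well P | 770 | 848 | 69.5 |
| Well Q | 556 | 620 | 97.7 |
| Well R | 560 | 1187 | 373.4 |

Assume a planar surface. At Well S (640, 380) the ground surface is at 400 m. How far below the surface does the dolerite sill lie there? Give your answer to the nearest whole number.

Let the plane be z = a·E + b·N + c.
Well Q−Well P: −214a − 228b = 28.2;  Well R−Well P: −210a + 339b = 303.9.
Solving gives a = −0.65475, b = 0.49086.
Then c = 69.5 − a·770 − b·848 = 157.41.
At (640, 380): z_contact = −419.0 + 186.5 + 157.41 = -75.1 m.
Depth below ground = 400 − (-75.1) = 475 m.

475 m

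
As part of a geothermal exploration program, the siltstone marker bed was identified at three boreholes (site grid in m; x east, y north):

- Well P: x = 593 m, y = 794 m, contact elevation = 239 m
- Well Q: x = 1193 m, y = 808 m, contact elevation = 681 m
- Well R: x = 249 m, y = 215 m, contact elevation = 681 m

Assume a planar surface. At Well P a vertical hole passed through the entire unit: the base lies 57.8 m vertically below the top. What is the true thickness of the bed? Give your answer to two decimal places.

32.99 m

Two edge vectors: Well P→Well Q = (600, 14, 442), Well P→Well R = (-344, -579, 442).
Normal n = (Well P→Well Q) × (Well P→Well R) = (262106, -417248, -342584).
So ∂z/∂x = −n_x/n_z = 0.76509 and ∂z/∂y = −n_y/n_z = −1.21794.
|∇z| = √(a²+b²) = 1.43831, so dip δ = arctan(1.43831) = 55.19°.
True thickness = vertical thickness × cos δ = 57.8 × cos 55.19° = 32.99 m.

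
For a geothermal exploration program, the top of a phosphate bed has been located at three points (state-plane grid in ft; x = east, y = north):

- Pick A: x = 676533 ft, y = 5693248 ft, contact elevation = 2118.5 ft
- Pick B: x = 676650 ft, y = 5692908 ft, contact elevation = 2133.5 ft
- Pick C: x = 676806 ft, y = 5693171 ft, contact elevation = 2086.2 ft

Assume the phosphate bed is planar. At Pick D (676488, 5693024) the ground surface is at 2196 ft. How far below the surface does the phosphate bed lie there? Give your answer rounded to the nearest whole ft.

50 ft

Let the plane be z = a·x + b·y + c.
Pick B−Pick A: 117a − 340b = 15;  Pick C−Pick A: 273a − 77b = −32.3.
Solving gives a = −0.14481393, b = −0.09395067.
Then c = 2118.5 − a·676533 − b·5693248 = 634974.39.
At (676488, 5693024): z_contact = −97964.9 − 534863.4 + 634974.39 = 2146.1 ft.
Depth below ground = 2196 − 2146.1 = 50 ft.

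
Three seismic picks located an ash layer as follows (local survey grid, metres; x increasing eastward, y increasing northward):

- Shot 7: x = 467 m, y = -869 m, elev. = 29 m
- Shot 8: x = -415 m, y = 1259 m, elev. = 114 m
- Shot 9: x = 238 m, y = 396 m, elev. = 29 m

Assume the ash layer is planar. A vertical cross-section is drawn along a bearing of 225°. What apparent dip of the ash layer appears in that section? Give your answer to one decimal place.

Two edge vectors: Shot 7→Shot 8 = (-882, 2128, 85), Shot 7→Shot 9 = (-229, 1265, 0).
Normal n = (Shot 7→Shot 8) × (Shot 7→Shot 9) = (-107525, -19465, -628418).
So ∂z/∂x = −n_x/n_z = −0.17110 and ∂z/∂y = −n_y/n_z = −0.03097.
Unit vector along 225° is (sin 225°, cos 225°) = (-0.7071, -0.7071).
Slope in that direction = a·(-0.7071) + b·(-0.7071) = 0.14289.
Apparent dip = arctan|0.14289| = 8.1° (true dip is 9.9°, so apparent ≤ true as expected).

8.1°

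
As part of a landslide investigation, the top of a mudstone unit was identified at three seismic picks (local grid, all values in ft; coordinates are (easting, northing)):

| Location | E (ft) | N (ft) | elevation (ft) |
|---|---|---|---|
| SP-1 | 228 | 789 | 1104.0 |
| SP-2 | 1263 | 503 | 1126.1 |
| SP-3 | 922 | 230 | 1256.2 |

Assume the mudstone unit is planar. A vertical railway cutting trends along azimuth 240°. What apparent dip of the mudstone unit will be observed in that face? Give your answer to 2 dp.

14.47°

Let the plane be z = a·E + b·N + c.
SP-2−SP-1: 1035a − 286b = 22.1;  SP-3−SP-1: 694a − 559b = 152.2.
Solving gives a = −0.08202, b = −0.37410.
Unit vector along 240° is (sin 240°, cos 240°) = (-0.8660, -0.5000).
Slope in that direction = a·(-0.8660) + b·(-0.5000) = 0.25809.
Apparent dip = arctan|0.25809| = 14.47° (true dip is 21.0°, so apparent ≤ true as expected).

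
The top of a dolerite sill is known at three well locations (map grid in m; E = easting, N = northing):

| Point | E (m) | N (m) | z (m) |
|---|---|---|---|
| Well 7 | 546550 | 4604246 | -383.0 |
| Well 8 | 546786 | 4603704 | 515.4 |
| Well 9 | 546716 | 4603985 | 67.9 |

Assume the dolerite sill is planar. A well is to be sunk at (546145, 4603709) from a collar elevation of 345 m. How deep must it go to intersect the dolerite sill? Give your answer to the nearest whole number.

Let the plane be z = a·E + b·N + c.
Well 8−Well 7: 236a − 542b = 898.4;  Well 9−Well 7: 166a − 261b = 450.9.
Solving gives a = 0.34907668, b = −1.50556809.
Then c = -383 − a·546550 − b·4604246 = 6740834.97.
At (546145, 4603709): z_contact = 190646.5 − 6931197.3 + 6740834.97 = 284.1 m.
Depth below ground = 345 − 284.1 = 61 m.

61 m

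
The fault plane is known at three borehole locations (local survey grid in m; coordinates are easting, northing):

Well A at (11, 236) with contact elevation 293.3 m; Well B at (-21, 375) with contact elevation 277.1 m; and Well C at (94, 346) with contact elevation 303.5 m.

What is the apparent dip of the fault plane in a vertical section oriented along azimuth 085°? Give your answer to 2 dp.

11.63°

Two edge vectors: Well A→Well B = (-32, 139, -16.2), Well A→Well C = (83, 110, 10.2).
Normal n = (Well A→Well B) × (Well A→Well C) = (3199.8, -1018.2, -15057).
So ∂z/∂easting = −n_x/n_z = 0.21251 and ∂z/∂northing = −n_y/n_z = −0.06762.
Unit vector along 085° is (sin 85°, cos 85°) = (0.9962, 0.0872).
Slope in that direction = a·(0.9962) + b·(0.0872) = 0.20581.
Apparent dip = arctan|0.20581| = 11.63° (true dip is 12.6°, so apparent ≤ true as expected).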